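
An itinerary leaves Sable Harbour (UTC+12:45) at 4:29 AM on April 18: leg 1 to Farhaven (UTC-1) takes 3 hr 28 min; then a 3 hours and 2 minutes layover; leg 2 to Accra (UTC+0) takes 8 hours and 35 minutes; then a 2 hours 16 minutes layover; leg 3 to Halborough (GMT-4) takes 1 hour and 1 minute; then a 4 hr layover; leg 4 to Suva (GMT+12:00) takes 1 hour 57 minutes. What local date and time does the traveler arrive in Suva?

4:03 AM on Apr 19

Convert departure to UTC: 4:29 AM − 12:45 = 3:44 PM UTC on Apr 17.
Add 3 hours 28 minutes leg 1 → 7:12 PM UTC.
Add 3 hours and 2 minutes layover in Farhaven → 10:14 PM UTC.
Add 8 hours 35 minutes leg 2 → 6:49 AM UTC (Apr 18).
Add 2 hours 16 minutes layover in Accra → 9:05 AM UTC.
Add 1 hour and 1 minute leg 3 → 10:06 AM UTC.
Add 4 hours layover in Halborough → 2:06 PM UTC.
Add 1 hour 57 minutes leg 4 → 4:03 PM UTC.
Suva is UTC+12:00, so local arrival = 4:03 PM + 12:00 = 4:03 AM on Apr 19.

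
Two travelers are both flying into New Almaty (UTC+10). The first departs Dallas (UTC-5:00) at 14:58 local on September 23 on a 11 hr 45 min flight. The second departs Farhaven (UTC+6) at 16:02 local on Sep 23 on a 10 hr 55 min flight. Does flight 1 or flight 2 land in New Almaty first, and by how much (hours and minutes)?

Flight 1 in UTC: 14:58 + 5:00 = 19:58 on Sep 23.
+11 hours 45 minutes → arrive 07:43 UTC on Sep 24.
Flight 2 in UTC: 16:02 − 6:00 = 10:02 on Sep 23.
+10 hours and 55 minutes → arrive 20:57 UTC on Sep 23.
Flight 2 lands earlier by 10 hours 46 minutes.

the second, by 10 hours 46 minutes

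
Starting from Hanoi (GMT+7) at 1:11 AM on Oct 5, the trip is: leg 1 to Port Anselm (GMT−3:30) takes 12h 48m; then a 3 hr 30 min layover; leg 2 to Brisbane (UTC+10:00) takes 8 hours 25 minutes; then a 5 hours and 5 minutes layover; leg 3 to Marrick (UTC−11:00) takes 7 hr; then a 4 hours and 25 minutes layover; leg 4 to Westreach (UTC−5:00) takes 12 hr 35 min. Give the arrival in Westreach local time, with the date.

Convert departure to UTC: 1:11 AM − 7:00 = 6:11 PM UTC on Oct 4.
Add 12 hours 48 minutes leg 1 → 6:59 AM UTC (Oct 5).
Add 3 hours 30 minutes layover in Port Anselm → 10:29 AM UTC.
Add 8 hours and 25 minutes leg 2 → 6:54 PM UTC.
Add 5 hours and 5 minutes layover in Brisbane → 11:59 PM UTC.
Add 7 hours leg 3 → 6:59 AM UTC (Oct 6).
Add 4 hours 25 minutes layover in Marrick → 11:24 AM UTC.
Add 12 hours 35 minutes leg 4 → 11:59 PM UTC.
Westreach is UTC−5:00, so local arrival = 11:59 PM − 5:00 = 6:59 PM on Oct 6.

6:59 PM on October 6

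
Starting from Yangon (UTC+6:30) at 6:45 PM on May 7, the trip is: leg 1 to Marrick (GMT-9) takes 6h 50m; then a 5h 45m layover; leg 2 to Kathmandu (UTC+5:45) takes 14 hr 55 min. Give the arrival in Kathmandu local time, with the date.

9:30 PM on May 8

Convert departure to UTC: 6:45 PM − 6:30 = 12:15 PM UTC on May 7.
Add 6 hours 50 minutes leg 1 → 7:05 PM UTC.
Add 5 hours and 45 minutes layover in Marrick → 12:50 AM UTC (May 8).
Add 14 hours and 55 minutes leg 2 → 3:45 PM UTC.
Kathmandu is UTC+5:45, so local arrival = 3:45 PM + 5:45 = 9:30 PM on May 8.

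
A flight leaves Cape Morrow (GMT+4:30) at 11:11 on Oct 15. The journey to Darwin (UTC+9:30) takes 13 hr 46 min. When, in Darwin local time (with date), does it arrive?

Convert departure to UTC: 11:11 − 4:30 = 06:41 UTC on Oct 15.
Add 13 hours and 46 minutes travel time → 20:27 UTC.
Darwin is UTC+9:30, so local arrival = 20:27 + 9:30 = 05:57 on Oct 16.

05:57 on October 16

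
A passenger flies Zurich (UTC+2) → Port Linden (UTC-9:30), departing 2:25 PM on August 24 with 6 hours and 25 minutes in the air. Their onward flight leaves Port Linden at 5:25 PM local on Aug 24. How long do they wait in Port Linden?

8 hours 5 minutes

Convert departure to UTC: 2:25 PM − 2:00 = 12:25 PM UTC on Aug 24.
Add 6 hours 25 minutes flight time → 6:50 PM UTC.
Port Linden is UTC−9:30, so local arrival = 6:50 PM − 9:30 = 9:20 AM on Aug 24.
Layover = 5:25 PM − 9:20 AM = 8 hours 5 minutes.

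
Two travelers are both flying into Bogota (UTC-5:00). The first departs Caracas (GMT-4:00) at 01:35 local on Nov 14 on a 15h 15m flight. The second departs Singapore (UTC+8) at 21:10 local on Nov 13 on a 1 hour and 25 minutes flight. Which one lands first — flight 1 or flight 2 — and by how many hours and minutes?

the second, by 30 hours 15 minutes

Flight 1 in UTC: 01:35 + 4:00 = 05:35 on Nov 14.
+15 hours 15 minutes → arrive 20:50 UTC on Nov 14.
Flight 2 in UTC: 21:10 − 8:00 = 13:10 on Nov 13.
+1 hour 25 minutes → arrive 14:35 UTC on Nov 13.
Flight 2 lands earlier by 30 hours 15 minutes.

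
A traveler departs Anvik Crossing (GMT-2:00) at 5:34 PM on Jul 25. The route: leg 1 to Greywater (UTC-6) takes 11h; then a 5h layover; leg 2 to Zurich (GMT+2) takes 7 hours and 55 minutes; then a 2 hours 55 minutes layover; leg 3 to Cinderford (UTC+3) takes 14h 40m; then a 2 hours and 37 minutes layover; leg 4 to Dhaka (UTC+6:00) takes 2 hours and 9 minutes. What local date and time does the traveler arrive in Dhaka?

Convert departure to UTC: 5:34 PM + 2:00 = 7:34 PM UTC on Jul 25.
Add 11 hours leg 1 → 6:34 AM UTC (Jul 26).
Add 5 hours layover in Greywater → 11:34 AM UTC.
Add 7 hours 55 minutes leg 2 → 7:29 PM UTC.
Add 2 hours 55 minutes layover in Zurich → 10:24 PM UTC.
Add 14 hours 40 minutes leg 3 → 1:04 PM UTC (Jul 27).
Add 2 hours 37 minutes layover in Cinderford → 3:41 PM UTC.
Add 2 hours and 9 minutes leg 4 → 5:50 PM UTC.
Dhaka is UTC+6:00, so local arrival = 5:50 PM + 6:00 = 11:50 PM on Jul 27.

11:50 PM on July 27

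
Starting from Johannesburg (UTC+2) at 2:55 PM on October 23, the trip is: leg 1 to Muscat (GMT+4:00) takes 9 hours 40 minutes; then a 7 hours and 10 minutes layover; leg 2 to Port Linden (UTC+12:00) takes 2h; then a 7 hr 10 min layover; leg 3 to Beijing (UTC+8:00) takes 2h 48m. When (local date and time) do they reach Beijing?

Convert departure to UTC: 2:55 PM − 2:00 = 12:55 PM UTC on Oct 23.
Add 9 hours and 40 minutes leg 1 → 10:35 PM UTC.
Add 7 hours 10 minutes layover in Muscat → 5:45 AM UTC (Oct 24).
Add 2 hours leg 2 → 7:45 AM UTC.
Add 7 hours 10 minutes layover in Port Linden → 2:55 PM UTC.
Add 2 hours and 48 minutes leg 3 → 5:43 PM UTC.
Beijing is UTC+8:00, so local arrival = 5:43 PM + 8:00 = 1:43 AM on Oct 25.

1:43 AM on Oct 25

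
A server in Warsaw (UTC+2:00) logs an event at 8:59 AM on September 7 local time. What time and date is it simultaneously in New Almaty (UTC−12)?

In UTC: 8:59 AM − 2:00 = 6:59 AM on Sep 7.
New Almaty is UTC−12:00: 6:59 AM − 12:00 = 6:59 PM on Sep 6.

6:59 PM on September 6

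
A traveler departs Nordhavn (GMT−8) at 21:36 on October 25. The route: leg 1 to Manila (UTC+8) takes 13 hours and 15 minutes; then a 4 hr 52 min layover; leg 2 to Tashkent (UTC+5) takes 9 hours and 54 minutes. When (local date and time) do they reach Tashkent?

Convert departure to UTC: 21:36 + 8:00 = 05:36 UTC on Oct 26.
Add 13 hours and 15 minutes leg 1 → 18:51 UTC.
Add 4 hours and 52 minutes layover in Manila → 23:43 UTC.
Add 9 hours and 54 minutes leg 2 → 09:37 UTC (Oct 27).
Tashkent is UTC+5:00, so local arrival = 09:37 + 5:00 = 14:37 on Oct 27.

14:37 on October 27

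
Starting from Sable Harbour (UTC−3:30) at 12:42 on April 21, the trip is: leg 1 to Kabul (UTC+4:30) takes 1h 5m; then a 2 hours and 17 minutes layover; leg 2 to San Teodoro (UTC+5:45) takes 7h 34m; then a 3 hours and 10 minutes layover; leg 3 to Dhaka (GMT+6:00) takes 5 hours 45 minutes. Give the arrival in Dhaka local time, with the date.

18:03 on April 22

Convert departure to UTC: 12:42 + 3:30 = 16:12 UTC on Apr 21.
Add 1 hour 5 minutes leg 1 → 17:17 UTC.
Add 2 hours and 17 minutes layover in Kabul → 19:34 UTC.
Add 7 hours 34 minutes leg 2 → 03:08 UTC (Apr 22).
Add 3 hours and 10 minutes layover in San Teodoro → 06:18 UTC.
Add 5 hours 45 minutes leg 3 → 12:03 UTC.
Dhaka is UTC+6:00, so local arrival = 12:03 + 6:00 = 18:03 on Apr 22.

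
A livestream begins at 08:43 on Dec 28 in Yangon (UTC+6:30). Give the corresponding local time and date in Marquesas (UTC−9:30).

16:43 on Dec 27

In UTC: 08:43 − 6:30 = 02:13 on Dec 28.
Marquesas is UTC−9:30: 02:13 − 9:30 = 16:43 on Dec 27.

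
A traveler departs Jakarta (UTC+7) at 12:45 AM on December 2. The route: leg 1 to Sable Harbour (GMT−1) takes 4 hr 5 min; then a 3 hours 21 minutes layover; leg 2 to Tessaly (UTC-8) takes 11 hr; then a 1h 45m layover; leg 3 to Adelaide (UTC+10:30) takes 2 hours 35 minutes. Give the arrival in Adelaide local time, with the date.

3:01 AM on December 3

Convert departure to UTC: 12:45 AM − 7:00 = 5:45 PM UTC on Dec 1.
Add 4 hours 5 minutes leg 1 → 9:50 PM UTC.
Add 3 hours 21 minutes layover in Sable Harbour → 1:11 AM UTC (Dec 2).
Add 11 hours leg 2 → 12:11 PM UTC.
Add 1 hour 45 minutes layover in Tessaly → 1:56 PM UTC.
Add 2 hours and 35 minutes leg 3 → 4:31 PM UTC.
Adelaide is UTC+10:30, so local arrival = 4:31 PM + 10:30 = 3:01 AM on Dec 3.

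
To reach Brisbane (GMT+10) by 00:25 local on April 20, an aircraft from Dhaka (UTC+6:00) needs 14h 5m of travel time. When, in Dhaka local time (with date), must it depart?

06:20 on April 19

Target arrival in UTC: 00:25 − 10:00 = 14:25 on Apr 19.
Subtract 14 hours and 5 minutes → departure 00:20 UTC on Apr 19.
Dhaka is UTC+6:00: 00:20 + 6:00 = 06:20 on Apr 19.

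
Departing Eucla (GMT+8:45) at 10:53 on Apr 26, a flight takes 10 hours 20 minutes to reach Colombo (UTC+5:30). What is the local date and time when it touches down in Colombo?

17:58 on April 26

Convert departure to UTC: 10:53 − 8:45 = 02:08 UTC on Apr 26.
Add 10 hours 20 minutes travel time → 12:28 UTC.
Colombo is UTC+5:30, so local arrival = 12:28 + 5:30 = 17:58 on Apr 26.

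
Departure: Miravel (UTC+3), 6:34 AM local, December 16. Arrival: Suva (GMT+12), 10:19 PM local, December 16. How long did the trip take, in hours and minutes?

Departure in UTC: 6:34 AM − 3:00 = 3:34 AM on Dec 16.
Arrival in UTC: 10:19 PM − 12:00 = 10:19 AM on Dec 16.
Elapsed = 10:19 AM − 3:34 AM = 6 hours 45 minutes.

6 hours 45 minutes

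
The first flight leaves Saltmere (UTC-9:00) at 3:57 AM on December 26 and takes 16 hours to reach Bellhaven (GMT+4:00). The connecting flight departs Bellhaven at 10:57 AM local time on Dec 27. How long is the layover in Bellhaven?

Convert departure to UTC: 3:57 AM + 9:00 = 12:57 PM UTC on Dec 26.
Add 16 hours flight time → 4:57 AM UTC (Dec 27).
Bellhaven is UTC+4:00, so local arrival = 4:57 AM + 4:00 = 8:57 AM on Dec 27.
Layover = 10:57 AM − 8:57 AM = 2 hours.

2 hours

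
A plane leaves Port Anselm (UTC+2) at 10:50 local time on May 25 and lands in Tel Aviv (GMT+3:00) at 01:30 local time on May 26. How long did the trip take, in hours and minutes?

Departure in UTC: 10:50 − 2:00 = 08:50 on May 25.
Arrival in UTC: 01:30 − 3:00 = 22:30 on May 25.
Elapsed = 22:30 − 08:50 = 13 hours 40 minutes.

13 hours 40 minutes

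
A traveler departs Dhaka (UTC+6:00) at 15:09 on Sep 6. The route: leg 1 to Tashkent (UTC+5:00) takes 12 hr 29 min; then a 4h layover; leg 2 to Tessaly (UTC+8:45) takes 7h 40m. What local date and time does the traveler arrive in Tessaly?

18:03 on September 7

Convert departure to UTC: 15:09 − 6:00 = 09:09 UTC on Sep 6.
Add 12 hours 29 minutes leg 1 → 21:38 UTC.
Add 4 hours layover in Tashkent → 01:38 UTC (Sep 7).
Add 7 hours 40 minutes leg 2 → 09:18 UTC.
Tessaly is UTC+8:45, so local arrival = 09:18 + 8:45 = 18:03 on Sep 7.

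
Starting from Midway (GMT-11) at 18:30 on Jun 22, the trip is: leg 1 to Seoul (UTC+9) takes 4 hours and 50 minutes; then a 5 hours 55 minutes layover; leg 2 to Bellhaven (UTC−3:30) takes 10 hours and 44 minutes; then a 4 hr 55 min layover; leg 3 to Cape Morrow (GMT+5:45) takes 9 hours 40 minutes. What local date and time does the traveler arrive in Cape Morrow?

Convert departure to UTC: 18:30 + 11:00 = 05:30 UTC on Jun 23.
Add 4 hours 50 minutes leg 1 → 10:20 UTC.
Add 5 hours 55 minutes layover in Seoul → 16:15 UTC.
Add 10 hours and 44 minutes leg 2 → 02:59 UTC (Jun 24).
Add 4 hours 55 minutes layover in Bellhaven → 07:54 UTC.
Add 9 hours and 40 minutes leg 3 → 17:34 UTC.
Cape Morrow is UTC+5:45, so local arrival = 17:34 + 5:45 = 23:19 on Jun 24.

23:19 on June 24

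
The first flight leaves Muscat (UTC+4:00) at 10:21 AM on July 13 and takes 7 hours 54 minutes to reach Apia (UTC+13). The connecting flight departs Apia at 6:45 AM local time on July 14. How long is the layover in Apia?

3 hours 30 minutes

Convert departure to UTC: 10:21 AM − 4:00 = 6:21 AM UTC on Jul 13.
Add 7 hours 54 minutes flight time → 2:15 PM UTC.
Apia is UTC+13:00, so local arrival = 2:15 PM + 13:00 = 3:15 AM on Jul 14.
Layover = 6:45 AM − 3:15 AM = 3 hours 30 minutes.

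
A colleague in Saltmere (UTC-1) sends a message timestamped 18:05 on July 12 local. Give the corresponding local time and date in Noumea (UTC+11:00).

06:05 on July 13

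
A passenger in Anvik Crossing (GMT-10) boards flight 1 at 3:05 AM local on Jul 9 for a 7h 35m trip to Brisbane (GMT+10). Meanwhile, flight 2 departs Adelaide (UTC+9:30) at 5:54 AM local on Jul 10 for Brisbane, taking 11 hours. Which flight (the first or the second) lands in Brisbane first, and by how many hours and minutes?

the first, by 10 hours 44 minutes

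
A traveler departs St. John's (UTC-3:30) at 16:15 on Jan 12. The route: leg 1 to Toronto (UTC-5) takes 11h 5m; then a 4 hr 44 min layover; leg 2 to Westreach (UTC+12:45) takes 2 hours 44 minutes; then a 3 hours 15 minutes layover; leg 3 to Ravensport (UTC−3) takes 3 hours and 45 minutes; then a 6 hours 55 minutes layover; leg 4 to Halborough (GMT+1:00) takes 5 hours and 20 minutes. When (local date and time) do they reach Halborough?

10:33 on January 14

Convert departure to UTC: 16:15 + 3:30 = 19:45 UTC on Jan 12.
Add 11 hours and 5 minutes leg 1 → 06:50 UTC (Jan 13).
Add 4 hours and 44 minutes layover in Toronto → 11:34 UTC.
Add 2 hours 44 minutes leg 2 → 14:18 UTC.
Add 3 hours 15 minutes layover in Westreach → 17:33 UTC.
Add 3 hours and 45 minutes leg 3 → 21:18 UTC.
Add 6 hours 55 minutes layover in Ravensport → 04:13 UTC (Jan 14).
Add 5 hours 20 minutes leg 4 → 09:33 UTC.
Halborough is UTC+1:00, so local arrival = 09:33 + 1:00 = 10:33 on Jan 14.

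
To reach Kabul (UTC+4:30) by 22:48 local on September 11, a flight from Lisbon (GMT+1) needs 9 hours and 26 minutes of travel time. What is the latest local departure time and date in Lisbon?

Target arrival in UTC: 22:48 − 4:30 = 18:18 on Sep 11.
Subtract 9 hours 26 minutes → departure 08:52 UTC on Sep 11.
Lisbon is UTC+1:00: 08:52 + 1:00 = 09:52 on Sep 11.

09:52 on September 11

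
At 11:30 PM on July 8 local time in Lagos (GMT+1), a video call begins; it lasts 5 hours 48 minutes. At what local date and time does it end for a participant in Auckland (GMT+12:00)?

4:18 PM on July 9

Convert start to UTC: 11:30 PM − 1:00 = 10:30 PM UTC on Jul 8.
Add 5 hours and 48 minutes duration → 4:18 AM UTC (Jul 9).
Auckland is UTC+12:00, so local end time = 4:18 AM + 12:00 = 4:18 PM on Jul 9.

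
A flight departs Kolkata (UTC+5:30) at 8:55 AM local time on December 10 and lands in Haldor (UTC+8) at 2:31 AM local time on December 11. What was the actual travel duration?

15 hours 6 minutes

Haldor is 2:30 ahead of Kolkata.
Clock-face elapsed time (ignoring zones) is 17 hours 36 minutes.
Actual elapsed = 17 hours 36 minutes − 2:30 = 15 hours 6 minutes.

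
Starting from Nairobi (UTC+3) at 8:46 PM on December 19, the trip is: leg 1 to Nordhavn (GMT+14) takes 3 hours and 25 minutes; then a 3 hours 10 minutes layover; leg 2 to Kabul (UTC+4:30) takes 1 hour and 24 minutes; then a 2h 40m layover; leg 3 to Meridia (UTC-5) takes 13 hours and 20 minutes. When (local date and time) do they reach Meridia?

Convert departure to UTC: 8:46 PM − 3:00 = 5:46 PM UTC on Dec 19.
Add 3 hours 25 minutes leg 1 → 9:11 PM UTC.
Add 3 hours and 10 minutes layover in Nordhavn → 12:21 AM UTC (Dec 20).
Add 1 hour and 24 minutes leg 2 → 1:45 AM UTC.
Add 2 hours and 40 minutes layover in Kabul → 4:25 AM UTC.
Add 13 hours and 20 minutes leg 3 → 5:45 PM UTC.
Meridia is UTC−5:00, so local arrival = 5:45 PM − 5:00 = 12:45 PM on Dec 20.

12:45 PM on December 20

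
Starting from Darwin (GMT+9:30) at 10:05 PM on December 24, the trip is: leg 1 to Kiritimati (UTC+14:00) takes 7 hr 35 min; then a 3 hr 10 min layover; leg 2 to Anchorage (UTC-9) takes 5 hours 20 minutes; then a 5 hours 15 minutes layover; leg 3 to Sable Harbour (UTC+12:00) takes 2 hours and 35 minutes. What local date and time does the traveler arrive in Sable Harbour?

Convert departure to UTC: 10:05 PM − 9:30 = 12:35 PM UTC on Dec 24.
Add 7 hours and 35 minutes leg 1 → 8:10 PM UTC.
Add 3 hours 10 minutes layover in Kiritimati → 11:20 PM UTC.
Add 5 hours and 20 minutes leg 2 → 4:40 AM UTC (Dec 25).
Add 5 hours 15 minutes layover in Anchorage → 9:55 AM UTC.
Add 2 hours 35 minutes leg 3 → 12:30 PM UTC.
Sable Harbour is UTC+12:00, so local arrival = 12:30 PM + 12:00 = 12:30 AM on Dec 26.

12:30 AM on December 26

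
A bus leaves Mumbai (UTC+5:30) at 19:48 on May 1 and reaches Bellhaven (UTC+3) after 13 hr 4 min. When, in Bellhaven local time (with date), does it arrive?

06:22 on May 2

Convert departure to UTC: 19:48 − 5:30 = 14:18 UTC on May 1.
Add 13 hours and 4 minutes travel time → 03:22 UTC (May 2).
Bellhaven is UTC+3:00, so local arrival = 03:22 + 3:00 = 06:22 on May 2.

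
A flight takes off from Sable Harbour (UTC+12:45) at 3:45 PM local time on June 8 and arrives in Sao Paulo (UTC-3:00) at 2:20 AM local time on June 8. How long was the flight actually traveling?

2 hours 20 minutes

Departure in UTC: 3:45 PM − 12:45 = 3:00 AM on Jun 8.
Arrival in UTC: 2:20 AM + 3:00 = 5:20 AM on Jun 8.
Elapsed = 5:20 AM − 3:00 AM = 2 hours 20 minutes.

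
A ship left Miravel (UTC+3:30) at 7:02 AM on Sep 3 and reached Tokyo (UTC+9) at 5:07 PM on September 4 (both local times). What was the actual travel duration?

Departure in UTC: 7:02 AM − 3:30 = 3:32 AM on Sep 3.
Arrival in UTC: 5:07 PM − 9:00 = 8:07 AM on Sep 4.
Elapsed = 8:07 AM − 3:32 AM (+1 day) = 28 hours 35 minutes.

28 hours 35 minutes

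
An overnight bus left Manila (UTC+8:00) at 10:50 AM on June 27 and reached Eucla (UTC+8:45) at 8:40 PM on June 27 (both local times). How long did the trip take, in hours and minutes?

9 hours 5 minutes

Departure in UTC: 10:50 AM − 8:00 = 2:50 AM on Jun 27.
Arrival in UTC: 8:40 PM − 8:45 = 11:55 AM on Jun 27.
Elapsed = 11:55 AM − 2:50 AM = 9 hours 5 minutes.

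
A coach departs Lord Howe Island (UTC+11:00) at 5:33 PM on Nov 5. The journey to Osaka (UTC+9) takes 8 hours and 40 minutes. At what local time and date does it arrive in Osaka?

12:13 AM on Nov 6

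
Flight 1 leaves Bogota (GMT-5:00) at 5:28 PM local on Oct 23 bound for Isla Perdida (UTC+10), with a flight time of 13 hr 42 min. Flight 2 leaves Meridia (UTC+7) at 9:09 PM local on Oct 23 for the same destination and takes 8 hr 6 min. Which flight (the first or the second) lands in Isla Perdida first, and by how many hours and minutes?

the second, by 13 hours 55 minutes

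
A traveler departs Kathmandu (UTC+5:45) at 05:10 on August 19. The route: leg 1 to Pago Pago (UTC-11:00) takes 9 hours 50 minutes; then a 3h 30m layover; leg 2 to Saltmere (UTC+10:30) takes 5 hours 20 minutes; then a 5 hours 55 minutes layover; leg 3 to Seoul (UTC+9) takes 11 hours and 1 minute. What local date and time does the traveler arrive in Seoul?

20:01 on August 20

Convert departure to UTC: 05:10 − 5:45 = 23:25 UTC on Aug 18.
Add 9 hours 50 minutes leg 1 → 09:15 UTC (Aug 19).
Add 3 hours and 30 minutes layover in Pago Pago → 12:45 UTC.
Add 5 hours and 20 minutes leg 2 → 18:05 UTC.
Add 5 hours and 55 minutes layover in Saltmere → 00:00 UTC (Aug 20).
Add 11 hours 1 minute leg 3 → 11:01 UTC.
Seoul is UTC+9:00, so local arrival = 11:01 + 9:00 = 20:01 on Aug 20.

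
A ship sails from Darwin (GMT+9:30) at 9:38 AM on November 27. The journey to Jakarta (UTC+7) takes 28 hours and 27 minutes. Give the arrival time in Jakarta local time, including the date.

11:35 AM on November 28

Jakarta is 2:30 behind Darwin.
After 28 hours and 27 minutes it is 2:05 PM (Nov 28) in Darwin.
Shift by the zone difference: 2:05 PM − 2:30 = 11:35 AM on Nov 28 in Jakarta.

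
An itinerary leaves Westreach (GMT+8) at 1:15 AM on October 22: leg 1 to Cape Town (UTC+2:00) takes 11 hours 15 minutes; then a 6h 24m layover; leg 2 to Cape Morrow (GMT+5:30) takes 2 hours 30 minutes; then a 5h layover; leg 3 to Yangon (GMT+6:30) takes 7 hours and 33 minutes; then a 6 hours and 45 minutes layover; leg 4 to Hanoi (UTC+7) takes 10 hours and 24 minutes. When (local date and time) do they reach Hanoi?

Convert departure to UTC: 1:15 AM − 8:00 = 5:15 PM UTC on Oct 21.
Add 11 hours 15 minutes leg 1 → 4:30 AM UTC (Oct 22).
Add 6 hours 24 minutes layover in Cape Town → 10:54 AM UTC.
Add 2 hours 30 minutes leg 2 → 1:24 PM UTC.
Add 5 hours layover in Cape Morrow → 6:24 PM UTC.
Add 7 hours 33 minutes leg 3 → 1:57 AM UTC (Oct 23).
Add 6 hours and 45 minutes layover in Yangon → 8:42 AM UTC.
Add 10 hours and 24 minutes leg 4 → 7:06 PM UTC.
Hanoi is UTC+7:00, so local arrival = 7:06 PM + 7:00 = 2:06 AM on Oct 24.

2:06 AM on October 24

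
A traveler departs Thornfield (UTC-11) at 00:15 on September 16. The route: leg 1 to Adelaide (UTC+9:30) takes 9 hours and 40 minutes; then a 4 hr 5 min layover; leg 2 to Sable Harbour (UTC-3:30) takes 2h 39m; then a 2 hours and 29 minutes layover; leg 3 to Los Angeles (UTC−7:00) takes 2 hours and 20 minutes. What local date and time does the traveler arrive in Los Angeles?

01:28 on Sep 17

Convert departure to UTC: 00:15 + 11:00 = 11:15 UTC on Sep 16.
Add 9 hours and 40 minutes leg 1 → 20:55 UTC.
Add 4 hours and 5 minutes layover in Adelaide → 01:00 UTC (Sep 17).
Add 2 hours 39 minutes leg 2 → 03:39 UTC.
Add 2 hours and 29 minutes layover in Sable Harbour → 06:08 UTC.
Add 2 hours 20 minutes leg 3 → 08:28 UTC.
Los Angeles is UTC−7:00, so local arrival = 08:28 − 7:00 = 01:28 on Sep 17.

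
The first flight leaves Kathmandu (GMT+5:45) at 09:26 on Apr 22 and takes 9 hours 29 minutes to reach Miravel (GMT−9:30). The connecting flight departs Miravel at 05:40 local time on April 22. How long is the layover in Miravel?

Convert departure to UTC: 09:26 − 5:45 = 03:41 UTC on Apr 22.
Add 9 hours 29 minutes flight time → 13:10 UTC.
Miravel is UTC−9:30, so local arrival = 13:10 − 9:30 = 03:40 on Apr 22.
Layover = 05:40 − 03:40 = 2 hours.

2 hours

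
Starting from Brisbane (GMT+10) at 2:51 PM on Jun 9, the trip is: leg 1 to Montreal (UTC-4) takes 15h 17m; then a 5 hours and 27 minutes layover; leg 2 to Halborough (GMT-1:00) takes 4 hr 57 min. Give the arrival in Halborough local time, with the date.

5:32 AM on June 10

Convert departure to UTC: 2:51 PM − 10:00 = 4:51 AM UTC on Jun 9.
Add 15 hours and 17 minutes leg 1 → 8:08 PM UTC.
Add 5 hours and 27 minutes layover in Montreal → 1:35 AM UTC (Jun 10).
Add 4 hours 57 minutes leg 2 → 6:32 AM UTC.
Halborough is UTC−1:00, so local arrival = 6:32 AM − 1:00 = 5:32 AM on Jun 10.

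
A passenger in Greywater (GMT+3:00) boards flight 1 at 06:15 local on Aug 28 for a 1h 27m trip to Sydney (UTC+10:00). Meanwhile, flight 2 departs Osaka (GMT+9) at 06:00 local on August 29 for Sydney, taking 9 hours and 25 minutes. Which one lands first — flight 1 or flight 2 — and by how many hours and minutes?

Flight 1 in UTC: 06:15 − 3:00 = 03:15 on Aug 28.
+1 hour and 27 minutes → arrive 04:42 UTC on Aug 28.
Flight 2 in UTC: 06:00 − 9:00 = 21:00 on Aug 28.
+9 hours 25 minutes → arrive 06:25 UTC on Aug 29.
Flight 1 lands earlier by 25 hours 43 minutes.

the first, by 25 hours 43 minutes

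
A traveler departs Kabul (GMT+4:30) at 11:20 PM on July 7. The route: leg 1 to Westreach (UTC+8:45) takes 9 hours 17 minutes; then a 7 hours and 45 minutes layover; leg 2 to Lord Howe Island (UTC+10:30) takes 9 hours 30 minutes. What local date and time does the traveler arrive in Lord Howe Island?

Convert departure to UTC: 11:20 PM − 4:30 = 6:50 PM UTC on Jul 7.
Add 9 hours and 17 minutes leg 1 → 4:07 AM UTC (Jul 8).
Add 7 hours and 45 minutes layover in Westreach → 11:52 AM UTC.
Add 9 hours 30 minutes leg 2 → 9:22 PM UTC.
Lord Howe Island is UTC+10:30, so local arrival = 9:22 PM + 10:30 = 7:52 AM on Jul 9.

7:52 AM on July 9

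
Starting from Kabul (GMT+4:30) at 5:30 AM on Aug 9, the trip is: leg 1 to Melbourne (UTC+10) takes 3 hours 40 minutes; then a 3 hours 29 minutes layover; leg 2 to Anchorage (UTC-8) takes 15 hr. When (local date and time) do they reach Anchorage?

3:09 PM on August 9

Convert departure to UTC: 5:30 AM − 4:30 = 1:00 AM UTC on Aug 9.
Add 3 hours 40 minutes leg 1 → 4:40 AM UTC.
Add 3 hours 29 minutes layover in Melbourne → 8:09 AM UTC.
Add 15 hours leg 2 → 11:09 PM UTC.
Anchorage is UTC−8:00, so local arrival = 11:09 PM − 8:00 = 3:09 PM on Aug 9.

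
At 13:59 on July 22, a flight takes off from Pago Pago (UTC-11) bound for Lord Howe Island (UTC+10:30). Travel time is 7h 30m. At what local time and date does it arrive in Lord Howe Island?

Lord Howe Island is 21:30 ahead of Pago Pago.
After 7 hours 30 minutes it is 21:29 in Pago Pago.
Shift by the zone difference: 21:29 + 21:30 = 18:59 on Jul 23 in Lord Howe Island.

18:59 on July 23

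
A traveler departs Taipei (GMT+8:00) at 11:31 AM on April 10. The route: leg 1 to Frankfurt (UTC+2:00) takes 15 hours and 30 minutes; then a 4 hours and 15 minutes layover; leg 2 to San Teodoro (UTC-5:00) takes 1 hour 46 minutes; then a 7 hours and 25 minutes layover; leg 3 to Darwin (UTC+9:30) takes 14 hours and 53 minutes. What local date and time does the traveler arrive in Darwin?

Convert departure to UTC: 11:31 AM − 8:00 = 3:31 AM UTC on Apr 10.
Add 15 hours and 30 minutes leg 1 → 7:01 PM UTC.
Add 4 hours 15 minutes layover in Frankfurt → 11:16 PM UTC.
Add 1 hour 46 minutes leg 2 → 1:02 AM UTC (Apr 11).
Add 7 hours and 25 minutes layover in San Teodoro → 8:27 AM UTC.
Add 14 hours 53 minutes leg 3 → 11:20 PM UTC.
Darwin is UTC+9:30, so local arrival = 11:20 PM + 9:30 = 8:50 AM on Apr 12.

8:50 AM on Apr 12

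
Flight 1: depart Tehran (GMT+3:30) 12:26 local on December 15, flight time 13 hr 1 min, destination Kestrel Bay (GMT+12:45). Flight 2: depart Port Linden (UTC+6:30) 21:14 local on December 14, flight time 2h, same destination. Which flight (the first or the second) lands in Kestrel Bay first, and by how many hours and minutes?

the second, by 29 hours 13 minutes

Flight 1 in UTC: 12:26 − 3:30 = 08:56 on Dec 15.
+13 hours and 1 minute → arrive 21:57 UTC on Dec 15.
Flight 2 in UTC: 21:14 − 6:30 = 14:44 on Dec 14.
+2 hours → arrive 16:44 UTC on Dec 14.
Flight 2 lands earlier by 29 hours 13 minutes.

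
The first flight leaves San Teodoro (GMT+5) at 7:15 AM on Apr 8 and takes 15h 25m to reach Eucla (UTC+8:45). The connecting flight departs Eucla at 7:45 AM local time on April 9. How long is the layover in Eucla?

5 hours 20 minutes

Convert departure to UTC: 7:15 AM − 5:00 = 2:15 AM UTC on Apr 8.
Add 15 hours and 25 minutes flight time → 5:40 PM UTC.
Eucla is UTC+8:45, so local arrival = 5:40 PM + 8:45 = 2:25 AM on Apr 9.
Layover = 7:45 AM − 2:25 AM = 5 hours 20 minutes.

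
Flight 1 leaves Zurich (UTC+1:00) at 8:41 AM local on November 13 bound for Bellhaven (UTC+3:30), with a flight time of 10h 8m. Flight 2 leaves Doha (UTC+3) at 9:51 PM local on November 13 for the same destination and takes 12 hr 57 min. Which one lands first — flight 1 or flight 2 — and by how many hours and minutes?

the first, by 13 hours 59 minutes

Flight 1 in UTC: 8:41 AM − 1:00 = 7:41 AM on Nov 13.
+10 hours and 8 minutes → arrive 5:49 PM UTC on Nov 13.
Flight 2 in UTC: 9:51 PM − 3:00 = 6:51 PM on Nov 13.
+12 hours 57 minutes → arrive 7:48 AM UTC on Nov 14.
Flight 1 lands earlier by 13 hours 59 minutes.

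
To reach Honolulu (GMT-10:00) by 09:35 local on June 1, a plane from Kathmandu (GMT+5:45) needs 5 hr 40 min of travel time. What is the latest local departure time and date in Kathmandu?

19:40 on June 1

Target arrival in UTC: 09:35 + 10:00 = 19:35 on Jun 1.
Subtract 5 hours 40 minutes → departure 13:55 UTC on Jun 1.
Kathmandu is UTC+5:45: 13:55 + 5:45 = 19:40 on Jun 1.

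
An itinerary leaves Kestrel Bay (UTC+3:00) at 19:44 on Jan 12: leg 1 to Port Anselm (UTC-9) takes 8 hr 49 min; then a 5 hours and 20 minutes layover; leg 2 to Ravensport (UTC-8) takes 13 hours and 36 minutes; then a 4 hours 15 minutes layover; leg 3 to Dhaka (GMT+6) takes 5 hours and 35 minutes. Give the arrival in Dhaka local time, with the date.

12:19 on Jan 14

Convert departure to UTC: 19:44 − 3:00 = 16:44 UTC on Jan 12.
Add 8 hours 49 minutes leg 1 → 01:33 UTC (Jan 13).
Add 5 hours 20 minutes layover in Port Anselm → 06:53 UTC.
Add 13 hours 36 minutes leg 2 → 20:29 UTC.
Add 4 hours and 15 minutes layover in Ravensport → 00:44 UTC (Jan 14).
Add 5 hours and 35 minutes leg 3 → 06:19 UTC.
Dhaka is UTC+6:00, so local arrival = 06:19 + 6:00 = 12:19 on Jan 14.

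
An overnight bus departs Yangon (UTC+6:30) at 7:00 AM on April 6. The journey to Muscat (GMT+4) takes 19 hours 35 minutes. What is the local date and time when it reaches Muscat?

12:05 AM on Apr 7

Muscat is 2:30 behind Yangon.
After 19 hours and 35 minutes it is 2:35 AM (Apr 7) in Yangon.
Shift by the zone difference: 2:35 AM − 2:30 = 12:05 AM on Apr 7 in Muscat.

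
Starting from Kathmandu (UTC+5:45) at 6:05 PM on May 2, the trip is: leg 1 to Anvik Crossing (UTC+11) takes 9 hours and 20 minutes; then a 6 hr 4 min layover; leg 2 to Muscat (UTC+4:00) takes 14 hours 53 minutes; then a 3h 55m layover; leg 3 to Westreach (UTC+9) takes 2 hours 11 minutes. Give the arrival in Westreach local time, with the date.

Convert departure to UTC: 6:05 PM − 5:45 = 12:20 PM UTC on May 2.
Add 9 hours 20 minutes leg 1 → 9:40 PM UTC.
Add 6 hours 4 minutes layover in Anvik Crossing → 3:44 AM UTC (May 3).
Add 14 hours and 53 minutes leg 2 → 6:37 PM UTC.
Add 3 hours and 55 minutes layover in Muscat → 10:32 PM UTC.
Add 2 hours 11 minutes leg 3 → 12:43 AM UTC (May 4).
Westreach is UTC+9:00, so local arrival = 12:43 AM + 9:00 = 9:43 AM on May 4.

9:43 AM on May 4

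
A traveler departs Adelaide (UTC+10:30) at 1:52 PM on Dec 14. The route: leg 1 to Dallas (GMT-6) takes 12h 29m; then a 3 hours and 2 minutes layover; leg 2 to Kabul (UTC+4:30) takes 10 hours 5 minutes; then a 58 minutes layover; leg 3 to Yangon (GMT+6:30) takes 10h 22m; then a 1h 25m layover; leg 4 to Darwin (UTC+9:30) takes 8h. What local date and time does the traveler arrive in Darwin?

Convert departure to UTC: 1:52 PM − 10:30 = 3:22 AM UTC on Dec 14.
Add 12 hours 29 minutes leg 1 → 3:51 PM UTC.
Add 3 hours 2 minutes layover in Dallas → 6:53 PM UTC.
Add 10 hours 5 minutes leg 2 → 4:58 AM UTC (Dec 15).
Add 58 minutes layover in Kabul → 5:56 AM UTC.
Add 10 hours 22 minutes leg 3 → 4:18 PM UTC.
Add 1 hour and 25 minutes layover in Yangon → 5:43 PM UTC.
Add 8 hours leg 4 → 1:43 AM UTC (Dec 16).
Darwin is UTC+9:30, so local arrival = 1:43 AM + 9:30 = 11:13 AM on Dec 16.

11:13 AM on December 16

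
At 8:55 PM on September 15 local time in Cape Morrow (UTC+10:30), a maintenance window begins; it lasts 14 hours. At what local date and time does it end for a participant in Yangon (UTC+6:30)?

Convert start to UTC: 8:55 PM − 10:30 = 10:25 AM UTC on Sep 15.
Add 14 hours duration → 12:25 AM UTC (Sep 16).
Yangon is UTC+6:30, so local end time = 12:25 AM + 6:30 = 6:55 AM on Sep 16.

6:55 AM on September 16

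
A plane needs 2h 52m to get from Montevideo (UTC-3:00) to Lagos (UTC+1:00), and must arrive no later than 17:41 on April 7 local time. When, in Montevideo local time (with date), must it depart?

10:49 on April 7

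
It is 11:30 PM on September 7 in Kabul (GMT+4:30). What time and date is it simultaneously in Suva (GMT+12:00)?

Suva is 7:30 ahead of Kabul.
Shift by the zone difference: 11:30 PM + 7:30 = 7:00 AM on Sep 8 in Suva.

7:00 AM on Sep 8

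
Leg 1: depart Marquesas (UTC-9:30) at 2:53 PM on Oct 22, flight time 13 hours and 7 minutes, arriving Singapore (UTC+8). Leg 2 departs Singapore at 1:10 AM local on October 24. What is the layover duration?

Convert departure to UTC: 2:53 PM + 9:30 = 12:23 AM UTC on Oct 23.
Add 13 hours and 7 minutes flight time → 1:30 PM UTC.
Singapore is UTC+8:00, so local arrival = 1:30 PM + 8:00 = 9:30 PM on Oct 23.
Layover = 1:10 AM − 9:30 PM (+1 day) = 3 hours 40 minutes.

3 hours 40 minutes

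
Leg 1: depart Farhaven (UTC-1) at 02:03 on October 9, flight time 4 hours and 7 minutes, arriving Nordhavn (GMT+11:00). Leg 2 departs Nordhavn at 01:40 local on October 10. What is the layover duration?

7 hours 30 minutes

Convert departure to UTC: 02:03 + 1:00 = 03:03 UTC on Oct 9.
Add 4 hours 7 minutes flight time → 07:10 UTC.
Nordhavn is UTC+11:00, so local arrival = 07:10 + 11:00 = 18:10 on Oct 9.
Layover = 01:40 − 18:10 (+1 day) = 7 hours 30 minutes.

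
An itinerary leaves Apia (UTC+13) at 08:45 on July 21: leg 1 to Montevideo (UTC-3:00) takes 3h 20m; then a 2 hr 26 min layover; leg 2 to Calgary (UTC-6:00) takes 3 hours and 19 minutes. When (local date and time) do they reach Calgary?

Convert departure to UTC: 08:45 − 13:00 = 19:45 UTC on Jul 20.
Add 3 hours and 20 minutes leg 1 → 23:05 UTC.
Add 2 hours 26 minutes layover in Montevideo → 01:31 UTC (Jul 21).
Add 3 hours and 19 minutes leg 2 → 04:50 UTC.
Calgary is UTC−6:00, so local arrival = 04:50 − 6:00 = 22:50 on Jul 20.

22:50 on Jul 20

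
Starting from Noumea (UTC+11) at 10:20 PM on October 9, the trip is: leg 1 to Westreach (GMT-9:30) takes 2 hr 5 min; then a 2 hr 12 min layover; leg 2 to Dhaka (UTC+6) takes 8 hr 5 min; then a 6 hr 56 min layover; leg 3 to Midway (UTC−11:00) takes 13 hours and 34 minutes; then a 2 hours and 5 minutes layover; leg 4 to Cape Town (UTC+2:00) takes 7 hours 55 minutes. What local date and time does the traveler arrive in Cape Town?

8:12 AM on October 11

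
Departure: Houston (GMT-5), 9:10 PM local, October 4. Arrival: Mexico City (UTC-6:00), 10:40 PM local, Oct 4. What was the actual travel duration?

2 hours 30 minutes

Mexico City is 1:00 behind Houston.
Clock-face elapsed time (ignoring zones) is 1 hour 30 minutes.
Actual elapsed = 1 hour 30 minutes + 1:00 = 2 hours 30 minutes.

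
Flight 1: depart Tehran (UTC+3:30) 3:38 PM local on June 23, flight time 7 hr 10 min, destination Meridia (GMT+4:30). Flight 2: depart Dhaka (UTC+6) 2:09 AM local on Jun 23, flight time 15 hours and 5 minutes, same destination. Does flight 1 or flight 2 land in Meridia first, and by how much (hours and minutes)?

Flight 1 in UTC: 3:38 PM − 3:30 = 12:08 PM on Jun 23.
+7 hours and 10 minutes → arrive 7:18 PM UTC on Jun 23.
Flight 2 in UTC: 2:09 AM − 6:00 = 8:09 PM on Jun 22.
+15 hours 5 minutes → arrive 11:14 AM UTC on Jun 23.
Flight 2 lands earlier by 8 hours 4 minutes.

the second, by 8 hours 4 minutes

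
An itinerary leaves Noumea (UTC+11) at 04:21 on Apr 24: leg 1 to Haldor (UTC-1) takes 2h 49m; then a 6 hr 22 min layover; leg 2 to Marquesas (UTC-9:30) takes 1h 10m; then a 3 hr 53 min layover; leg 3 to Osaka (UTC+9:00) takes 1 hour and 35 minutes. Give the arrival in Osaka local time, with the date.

18:10 on Apr 24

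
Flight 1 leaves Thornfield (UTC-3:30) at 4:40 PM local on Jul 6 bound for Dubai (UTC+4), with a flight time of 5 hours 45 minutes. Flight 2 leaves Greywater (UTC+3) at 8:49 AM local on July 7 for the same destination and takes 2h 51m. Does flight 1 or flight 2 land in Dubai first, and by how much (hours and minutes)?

Flight 1 in UTC: 4:40 PM + 3:30 = 8:10 PM on Jul 6.
+5 hours and 45 minutes → arrive 1:55 AM UTC on Jul 7.
Flight 2 in UTC: 8:49 AM − 3:00 = 5:49 AM on Jul 7.
+2 hours 51 minutes → arrive 8:40 AM UTC on Jul 7.
Flight 1 lands earlier by 6 hours 45 minutes.

the first, by 6 hours 45 minutes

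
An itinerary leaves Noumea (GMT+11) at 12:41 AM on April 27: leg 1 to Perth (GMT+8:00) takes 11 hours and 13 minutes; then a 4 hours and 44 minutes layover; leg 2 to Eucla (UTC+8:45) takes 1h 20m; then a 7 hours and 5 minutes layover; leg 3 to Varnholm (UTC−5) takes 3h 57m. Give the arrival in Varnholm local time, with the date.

Convert departure to UTC: 12:41 AM − 11:00 = 1:41 PM UTC on Apr 26.
Add 11 hours 13 minutes leg 1 → 12:54 AM UTC (Apr 27).
Add 4 hours and 44 minutes layover in Perth → 5:38 AM UTC.
Add 1 hour and 20 minutes leg 2 → 6:58 AM UTC.
Add 7 hours 5 minutes layover in Eucla → 2:03 PM UTC.
Add 3 hours and 57 minutes leg 3 → 6:00 PM UTC.
Varnholm is UTC−5:00, so local arrival = 6:00 PM − 5:00 = 1:00 PM on Apr 27.

1:00 PM on April 27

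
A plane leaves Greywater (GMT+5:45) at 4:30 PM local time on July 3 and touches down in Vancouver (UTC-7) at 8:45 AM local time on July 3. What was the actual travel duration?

Departure in UTC: 4:30 PM − 5:45 = 10:45 AM on Jul 3.
Arrival in UTC: 8:45 AM + 7:00 = 3:45 PM on Jul 3.
Elapsed = 3:45 PM − 10:45 AM = 5 hours.

5 hours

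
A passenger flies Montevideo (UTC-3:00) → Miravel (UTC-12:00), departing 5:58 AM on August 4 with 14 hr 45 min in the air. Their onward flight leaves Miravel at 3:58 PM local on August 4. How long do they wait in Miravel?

Convert departure to UTC: 5:58 AM + 3:00 = 8:58 AM UTC on Aug 4.
Add 14 hours and 45 minutes flight time → 11:43 PM UTC.
Miravel is UTC−12:00, so local arrival = 11:43 PM − 12:00 = 11:43 AM on Aug 4.
Layover = 3:58 PM − 11:43 AM = 4 hours 15 minutes.

4 hours 15 minutes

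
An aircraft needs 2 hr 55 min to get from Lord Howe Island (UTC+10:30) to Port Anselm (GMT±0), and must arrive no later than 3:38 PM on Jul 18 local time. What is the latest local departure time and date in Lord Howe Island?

Target arrival is already UTC: 3:38 PM on Jul 18.
Subtract 2 hours 55 minutes → departure 12:43 PM UTC on Jul 18.
Lord Howe Island is UTC+10:30: 12:43 PM + 10:30 = 11:13 PM on Jul 18.

11:13 PM on July 18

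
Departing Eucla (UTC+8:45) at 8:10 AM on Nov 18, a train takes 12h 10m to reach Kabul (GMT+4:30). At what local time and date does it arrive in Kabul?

Convert departure to UTC: 8:10 AM − 8:45 = 11:25 PM UTC on Nov 17.
Add 12 hours 10 minutes travel time → 11:35 AM UTC (Nov 18).
Kabul is UTC+4:30, so local arrival = 11:35 AM + 4:30 = 4:05 PM on Nov 18.

4:05 PM on November 18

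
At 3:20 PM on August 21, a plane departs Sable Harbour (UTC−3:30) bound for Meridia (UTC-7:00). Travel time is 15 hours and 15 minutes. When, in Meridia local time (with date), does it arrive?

3:05 AM on August 22

Convert departure to UTC: 3:20 PM + 3:30 = 6:50 PM UTC on Aug 21.
Add 15 hours 15 minutes travel time → 10:05 AM UTC (Aug 22).
Meridia is UTC−7:00, so local arrival = 10:05 AM − 7:00 = 3:05 AM on Aug 22.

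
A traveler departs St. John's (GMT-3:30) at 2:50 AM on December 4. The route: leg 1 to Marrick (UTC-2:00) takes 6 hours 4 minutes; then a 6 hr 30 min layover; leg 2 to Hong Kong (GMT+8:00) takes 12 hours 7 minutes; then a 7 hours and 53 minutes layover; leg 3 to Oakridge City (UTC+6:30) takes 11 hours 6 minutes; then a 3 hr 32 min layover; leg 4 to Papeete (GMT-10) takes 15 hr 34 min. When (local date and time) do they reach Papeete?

Convert departure to UTC: 2:50 AM + 3:30 = 6:20 AM UTC on Dec 4.
Add 6 hours 4 minutes leg 1 → 12:24 PM UTC.
Add 6 hours and 30 minutes layover in Marrick → 6:54 PM UTC.
Add 12 hours and 7 minutes leg 2 → 7:01 AM UTC (Dec 5).
Add 7 hours 53 minutes layover in Hong Kong → 2:54 PM UTC.
Add 11 hours and 6 minutes leg 3 → 2:00 AM UTC (Dec 6).
Add 3 hours and 32 minutes layover in Oakridge City → 5:32 AM UTC.
Add 15 hours and 34 minutes leg 4 → 9:06 PM UTC.
Papeete is UTC−10:00, so local arrival = 9:06 PM − 10:00 = 11:06 AM on Dec 6.

11:06 AM on December 6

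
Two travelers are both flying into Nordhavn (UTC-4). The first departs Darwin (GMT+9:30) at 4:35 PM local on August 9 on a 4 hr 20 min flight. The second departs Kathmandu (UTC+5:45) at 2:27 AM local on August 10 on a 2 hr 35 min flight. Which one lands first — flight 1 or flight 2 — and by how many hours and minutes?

Flight 1 in UTC: 4:35 PM − 9:30 = 7:05 AM on Aug 9.
+4 hours 20 minutes → arrive 11:25 AM UTC on Aug 9.
Flight 2 in UTC: 2:27 AM − 5:45 = 8:42 PM on Aug 9.
+2 hours and 35 minutes → arrive 11:17 PM UTC on Aug 9.
Flight 1 lands earlier by 11 hours 52 minutes.

the first, by 11 hours 52 minutes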